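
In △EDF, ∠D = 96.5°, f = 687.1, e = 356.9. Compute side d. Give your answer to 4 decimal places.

By the law of cosines, d² = f² + e² − 2·f·e·cos D = 6.55e+05, so d ≈ 809.32.

809.3236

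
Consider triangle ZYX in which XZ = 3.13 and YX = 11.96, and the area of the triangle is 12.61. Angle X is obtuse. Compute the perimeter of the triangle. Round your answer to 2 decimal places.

From area = ½·YX·XZ·sin X, we get sin X = 2·area/(YX·XZ) ≈ 0.67370.
Taking the obtuse solution, ∠X ≈ 137.65°.
Law of cosines then gives ZY ≈ 14.428.
Perimeter = 11.96 + 3.13 + 14.428 = 29.518.

perimeter ≈ 29.52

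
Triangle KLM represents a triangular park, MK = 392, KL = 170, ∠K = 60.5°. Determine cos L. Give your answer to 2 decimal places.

By the law of cosines, LM² = MK² + KL² − 2·MK·KL·cos K = 1.1693e+05, so LM ≈ 341.96.
Law of cosines again: cos L = (KL² + LM² − MK²)/(2·KL·LM) ≈ -0.06735, so ∠L ≈ 93.86°.

cos L ≈ -0.07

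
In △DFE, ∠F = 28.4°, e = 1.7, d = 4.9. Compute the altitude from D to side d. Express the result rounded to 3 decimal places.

By the law of cosines, f² = e² + d² − 2·e·d·cos F = 12.245, so f ≈ 3.4993.
Area = ½·e·d·sin F ≈ 1.981.
The altitude from D has length 2·area/d ≈ 0.80856.

h_D ≈ 0.809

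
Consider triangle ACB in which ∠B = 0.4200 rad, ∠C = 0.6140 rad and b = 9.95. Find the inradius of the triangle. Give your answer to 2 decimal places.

The third angle is ∠A = π − ∠C − ∠B = 2.1076 rad.
Law of sines: a = b·sin A/sin B ≈ 20.97.
Law of sines: c = b·sin C/sin B ≈ 14.059.
Area = ½·b·a·sin C ≈ 60.105.
Semiperimeter s = (20.97+14.059+9.95)/2 = 22.489.
Inradius = area/s = 60.105/22.489 ≈ 2.6726.

2.67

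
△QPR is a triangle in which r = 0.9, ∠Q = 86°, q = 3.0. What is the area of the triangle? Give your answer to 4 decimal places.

Law of sines: sin R = r·sin Q/q ≈ 0.29927.
Since q ≥ r, only the acute value applies: ∠R ≈ 17.41°.
Then ∠P = 180° − ∠Q − ∠R ≈ 76.59°.
Law of sines gives p = q·sin P/sin Q ≈ 2.9253.
Area = ½·q·r·sin P ≈ 1.3132.

area ≈ 1.3132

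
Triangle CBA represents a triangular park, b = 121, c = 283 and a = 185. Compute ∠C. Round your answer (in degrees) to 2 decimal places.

134.22

By the law of cosines, cos C = (b² + a² − c²) / (2·b·a) ≈ -0.69741, so ∠C ≈ 134.22°.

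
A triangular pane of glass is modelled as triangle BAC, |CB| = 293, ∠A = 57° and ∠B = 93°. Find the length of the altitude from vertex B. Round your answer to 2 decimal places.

146.50

The third angle is ∠C = 180° − ∠B − ∠A = 30.00°.
Law of sines: |AC| = |CB|·sin B/sin A ≈ 348.88.
Law of sines: |BA| = |CB|·sin C/sin A ≈ 174.68.
Area = ½·|CB|·|AC|·sin C ≈ 25556.
The altitude from B has length 2·area/|AC| ≈ 146.5.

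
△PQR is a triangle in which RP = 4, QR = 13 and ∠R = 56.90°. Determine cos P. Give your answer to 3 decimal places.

-0.274

By the law of cosines, PQ² = QR² + RP² − 2·QR·RP·cos R = 128.21, so PQ ≈ 11.323.
Law of cosines again: cos P = (RP² + PQ² − QR²)/(2·RP·PQ) ≈ -0.27372, so ∠P ≈ 105.89°.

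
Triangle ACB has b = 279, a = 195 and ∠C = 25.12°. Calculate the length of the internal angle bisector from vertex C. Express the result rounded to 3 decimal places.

By the law of cosines, c² = b² + a² − 2·b·a·cos C = 17347, so c ≈ 131.71.
The bisector from C has length 2·b·a·cos(∠C/2)/(b+a) ≈ 224.06.

t_C ≈ 224.063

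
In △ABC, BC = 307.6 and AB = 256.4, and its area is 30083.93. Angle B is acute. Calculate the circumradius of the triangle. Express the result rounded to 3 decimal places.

158.354

From area = ½·AB·BC·sin B, we get sin B = 2·area/(AB·BC) ≈ 0.76289.
Taking the acute solution, ∠B ≈ 49.72°.
Law of cosines then gives CA ≈ 241.61.
Circumradius = CA/(2 sin B) ≈ 158.35.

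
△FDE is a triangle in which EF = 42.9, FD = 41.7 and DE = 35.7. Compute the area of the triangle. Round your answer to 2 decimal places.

Semiperimeter s = (35.7 + 42.9 + 41.7)/2 = 60.15.
Heron's formula: area = √(60.15·24.45·17.25·18.45) ≈ 684.15.

684.15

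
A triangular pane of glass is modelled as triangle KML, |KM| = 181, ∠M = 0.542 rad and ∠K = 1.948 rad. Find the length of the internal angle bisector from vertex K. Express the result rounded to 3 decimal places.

The third angle is ∠L = π − ∠K − ∠M = 0.652 rad.
Law of sines: |ML| = |KM|·sin K/sin L ≈ 277.47.
Law of sines: |LK| = |KM|·sin M/sin L ≈ 153.96.
The bisector from K has length 2·|LK|·|KM|·cos(∠K/2)/(|LK|+|KM|) ≈ 93.509.

93.509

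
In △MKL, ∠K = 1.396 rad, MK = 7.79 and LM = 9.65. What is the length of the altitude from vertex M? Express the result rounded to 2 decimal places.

h_M ≈ 7.67

Law of sines: sin L = MK·sin K/LM ≈ 0.79495.
Since LM ≥ MK, only the acute value applies: ∠L ≈ 0.919 rad.
Then ∠M = π − ∠K − ∠L ≈ 0.827 rad.
Law of sines gives KL = LM·sin M/sin K ≈ 7.2091.
Area = ½·LM·MK·sin M ≈ 27.652.
The altitude from M has length 2·area/KL ≈ 7.6713.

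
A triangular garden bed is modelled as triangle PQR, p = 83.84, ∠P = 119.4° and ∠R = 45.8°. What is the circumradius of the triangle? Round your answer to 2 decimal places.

The third angle is ∠Q = 180° − ∠R − ∠P = 14.80°.
Law of sines: q = p·sin Q/sin P ≈ 24.582.
Law of sines: r = p·sin R/sin P ≈ 68.991.
Circumradius = p/(2 sin P) ≈ 48.117.

48.12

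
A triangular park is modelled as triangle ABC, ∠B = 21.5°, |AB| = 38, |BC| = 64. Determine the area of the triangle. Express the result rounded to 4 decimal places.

Area = ½·|AB|·|BC|·sin B ≈ 445.67.

area ≈ 445.6655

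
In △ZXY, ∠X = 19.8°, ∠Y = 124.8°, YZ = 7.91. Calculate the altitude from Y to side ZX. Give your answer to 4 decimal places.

h_Y ≈ 4.5821

The third angle is ∠Z = 180° − ∠X − ∠Y = 35.40°.
Law of sines: XY = YZ·sin Z/sin X ≈ 13.527.
Law of sines: ZX = YZ·sin Y/sin X ≈ 19.175.
Area = ½·YZ·XY·sin Y ≈ 43.931.
The altitude from Y has length 2·area/ZX ≈ 4.5821.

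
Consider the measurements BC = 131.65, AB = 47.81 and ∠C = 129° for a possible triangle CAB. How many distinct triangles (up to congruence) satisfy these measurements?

BC·sin C = 131.65·sin(129°) ≈ 102.3.
Since ∠C is not acute, a triangle exists only if AB > BC; here AB ≤ BC, so there is no triangle.

0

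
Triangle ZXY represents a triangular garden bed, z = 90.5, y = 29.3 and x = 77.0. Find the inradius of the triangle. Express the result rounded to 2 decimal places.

10.90

Semiperimeter s = (90.5 + 77 + 29.3)/2 = 98.4.
Heron's formula: area = √(98.4·7.9·21.4·69.1) ≈ 1072.2.
Inradius = area/s = 1072.2/98.4 ≈ 10.896.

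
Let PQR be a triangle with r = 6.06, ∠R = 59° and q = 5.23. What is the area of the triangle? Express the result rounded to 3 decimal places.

Law of sines: sin Q = q·sin R/r ≈ 0.73977.
Since r ≥ q, only the acute value applies: ∠Q ≈ 47.71°.
Then ∠P = 180° − ∠R − ∠Q ≈ 73.29°.
Law of sines gives p = r·sin P/sin R ≈ 6.7712.
Area = ½·r·q·sin P ≈ 15.178.

15.178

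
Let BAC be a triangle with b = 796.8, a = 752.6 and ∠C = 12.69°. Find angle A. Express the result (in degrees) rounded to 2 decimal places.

By the law of cosines, c² = b² + a² − 2·b·a·cos C = 31250, so c ≈ 176.78.
Law of cosines again: cos A = (c² + b² − a²)/(2·c·b) ≈ 0.35403, so ∠A ≈ 69.27°.

∠A ≈ 69.27°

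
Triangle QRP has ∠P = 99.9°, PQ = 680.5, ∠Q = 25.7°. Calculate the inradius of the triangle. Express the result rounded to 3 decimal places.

r ≈ 130.254

The third angle is ∠R = 180° − ∠P − ∠Q = 54.40°.
Law of sines: RP = PQ·sin Q/sin R ≈ 362.94.
Law of sines: QR = PQ·sin P/sin R ≈ 824.46.
Area = ½·PQ·RP·sin P ≈ 1.2165e+05.
Semiperimeter s = (362.94+680.5+824.46)/2 = 933.95.
Inradius = area/s = 1.2165e+05/933.95 ≈ 130.25.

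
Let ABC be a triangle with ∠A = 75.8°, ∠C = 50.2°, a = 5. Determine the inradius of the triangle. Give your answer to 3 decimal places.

The third angle is ∠B = 180° − ∠C − ∠A = 54.00°.
Law of sines: b = a·sin B/sin A ≈ 4.1726.
Law of sines: c = a·sin C/sin A ≈ 3.9625.
Area = ½·a·b·sin C ≈ 8.0143.
Semiperimeter s = (5+4.1726+3.9625)/2 = 6.5675.
Inradius = area/s = 8.0143/6.5675 ≈ 1.2203.

r ≈ 1.220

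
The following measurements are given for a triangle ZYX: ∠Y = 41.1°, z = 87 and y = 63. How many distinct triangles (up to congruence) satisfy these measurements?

z·sin Y = 87·sin(41.1°) ≈ 57.19.
Since z sin Y < y < z (57.19 < 63 < 87), two triangles exist.

2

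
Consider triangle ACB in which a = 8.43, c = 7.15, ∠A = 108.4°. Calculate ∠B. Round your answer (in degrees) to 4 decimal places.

18.0091

Law of sines: sin C = c·sin A/a ≈ 0.80480.
Since a ≥ c, only the acute value applies: ∠C ≈ 53.59°.
Then ∠B = 180° − ∠A − ∠C ≈ 18.01°.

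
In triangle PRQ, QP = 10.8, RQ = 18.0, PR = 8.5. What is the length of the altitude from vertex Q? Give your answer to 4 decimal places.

h_Q ≈ 7.3127

Semiperimeter s = (18 + 10.8 + 8.5)/2 = 18.65.
Heron's formula: area = √(18.65·0.65·7.85·10.15) ≈ 31.079.
The altitude from Q has length 2·area/PR ≈ 7.3127.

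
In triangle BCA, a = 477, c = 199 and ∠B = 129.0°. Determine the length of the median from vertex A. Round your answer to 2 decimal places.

By the law of cosines, b² = c² + a² − 2·c·a·cos B = 3.866e+05, so b ≈ 621.77.
Median from A: ½√(2·b² + 2·c² − a²) ≈ 395.25.

m_A ≈ 395.25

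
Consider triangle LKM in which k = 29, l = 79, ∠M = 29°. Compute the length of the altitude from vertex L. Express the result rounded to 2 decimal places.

h_L ≈ 14.06

By the law of cosines, m² = l² + k² − 2·l·k·cos M = 3074.5, so m ≈ 55.448.
Area = ½·l·k·sin M ≈ 555.35.
The altitude from L has length 2·area/l ≈ 14.059.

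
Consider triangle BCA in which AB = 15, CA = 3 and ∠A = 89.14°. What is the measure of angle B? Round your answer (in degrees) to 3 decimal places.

By the law of cosines, BC² = CA² + AB² − 2·CA·AB·cos A = 232.65, so BC ≈ 15.253.
Law of cosines again: cos B = (AB² + BC² − CA²)/(2·AB·BC) ≈ 0.98047, so ∠B ≈ 11.34°.

11.342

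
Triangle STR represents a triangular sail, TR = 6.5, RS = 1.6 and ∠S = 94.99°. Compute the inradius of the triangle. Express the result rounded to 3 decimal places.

Law of sines: sin T = RS·sin S/TR ≈ 0.24522.
Since TR ≥ RS, only the acute value applies: ∠T ≈ 14.19°.
Then ∠R = 180° − ∠S − ∠T ≈ 70.82°.
Law of sines gives ST = TR·sin R/sin S ≈ 6.1624.
Area = ½·TR·RS·sin R ≈ 4.9112.
Semiperimeter s = (6.5+1.6+6.1624)/2 = 7.1312.
Inradius = area/s = 4.9112/7.1312 ≈ 0.68869.

r ≈ 0.689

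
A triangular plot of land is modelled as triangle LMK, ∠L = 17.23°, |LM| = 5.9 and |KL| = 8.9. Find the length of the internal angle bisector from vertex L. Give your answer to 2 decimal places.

By the law of cosines, |MK|² = |KL|² + |LM|² − 2·|KL|·|LM|·cos L = 13.713, so |MK| ≈ 3.7031.
The bisector from L has length 2·|KL|·|LM|·cos(∠L/2)/(|KL|+|LM|) ≈ 7.0159.

7.02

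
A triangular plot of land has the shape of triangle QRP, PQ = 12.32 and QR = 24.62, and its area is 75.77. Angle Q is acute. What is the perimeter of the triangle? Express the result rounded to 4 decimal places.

52.1855

From area = ½·PQ·QR·sin Q, we get sin Q = 2·area/(PQ·QR) ≈ 0.49961.
Taking the acute solution, ∠Q ≈ 29.97°.
Law of cosines then gives RP ≈ 15.246.
Perimeter = 15.246 + 12.32 + 24.62 = 52.186.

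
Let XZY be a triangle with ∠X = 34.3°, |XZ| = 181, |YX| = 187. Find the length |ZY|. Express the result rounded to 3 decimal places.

By the law of cosines, |ZY|² = |YX|² + |XZ|² − 2·|YX|·|XZ|·cos X = 11808, so |ZY| ≈ 108.67.

108.665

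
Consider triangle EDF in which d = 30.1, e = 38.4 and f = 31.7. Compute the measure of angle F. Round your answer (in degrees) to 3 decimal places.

∠F ≈ 53.480°

By the law of cosines, cos F = (e² + d² − f²) / (2·e·d) ≈ 0.59510, so ∠F ≈ 53.48°.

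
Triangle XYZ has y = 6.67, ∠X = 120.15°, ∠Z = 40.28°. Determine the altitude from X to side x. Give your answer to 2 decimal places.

4.31

The third angle is ∠Y = 180° − ∠Z − ∠X = 19.57°.
Law of sines: x = y·sin X/sin Y ≈ 17.219.
Law of sines: z = y·sin Z/sin Y ≈ 12.874.
Area = ½·y·x·sin Z ≈ 37.127.
The altitude from X has length 2·area/x ≈ 4.3123.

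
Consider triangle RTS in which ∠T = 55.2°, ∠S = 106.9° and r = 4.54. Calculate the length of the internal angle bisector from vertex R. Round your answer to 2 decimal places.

The third angle is ∠R = 180° − ∠T − ∠S = 17.90°.
Law of sines: t = r·sin T/sin R ≈ 12.129.
Law of sines: s = r·sin S/sin R ≈ 14.133.
The bisector from R has length 2·t·s·cos(∠R/2)/(t+s) ≈ 12.896.

12.90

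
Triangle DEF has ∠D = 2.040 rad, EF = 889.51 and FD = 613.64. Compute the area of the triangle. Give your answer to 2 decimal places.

area ≈ 115954.57

Law of sines: sin E = FD·sin D/EF ≈ 0.61531.
Since EF ≥ FD, only the acute value applies: ∠E ≈ 0.663 rad.
Then ∠F = π − ∠D − ∠E ≈ 0.439 rad.
Law of sines gives DE = EF·sin F/sin D ≈ 423.72.
Area = ½·EF·FD·sin F ≈ 1.1595e+05.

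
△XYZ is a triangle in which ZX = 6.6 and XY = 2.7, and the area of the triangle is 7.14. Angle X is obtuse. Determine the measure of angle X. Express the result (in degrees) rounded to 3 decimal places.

From area = ½·ZX·XY·sin X, we get sin X = 2·area/(ZX·XY) ≈ 0.80135.
Taking the obtuse solution, ∠X ≈ 126.74°.

∠X ≈ 126.741°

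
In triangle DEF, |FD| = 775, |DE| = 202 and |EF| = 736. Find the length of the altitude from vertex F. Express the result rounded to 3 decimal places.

Semiperimeter s = (736 + 775 + 202)/2 = 856.5.
Heron's formula: area = √(856.5·120.5·81.5·654.5) ≈ 74198.
The altitude from F has length 2·area/|DE| ≈ 734.63.

734.631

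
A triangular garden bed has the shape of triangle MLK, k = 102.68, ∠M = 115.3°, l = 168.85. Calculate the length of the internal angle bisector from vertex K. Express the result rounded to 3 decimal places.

By the law of cosines, m² = l² + k² − 2·l·k·cos M = 53872, so m ≈ 232.1.
Law of cosines again: cos K = (m² + l² − k²)/(2·m·l) ≈ 0.91653, so ∠K ≈ 23.58°.
The bisector from K has length 2·m·l·cos(∠K/2)/(m+l) ≈ 191.36.

t_K ≈ 191.365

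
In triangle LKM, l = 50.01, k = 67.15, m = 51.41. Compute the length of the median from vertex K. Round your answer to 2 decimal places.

Median from K: ½√(2·m² + 2·l² − k²) ≈ 38.009.

38.01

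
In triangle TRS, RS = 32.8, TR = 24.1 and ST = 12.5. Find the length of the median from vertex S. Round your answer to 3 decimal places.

Median from S: ½√(2·RS² + 2·ST² − TR²) ≈ 21.699.

21.699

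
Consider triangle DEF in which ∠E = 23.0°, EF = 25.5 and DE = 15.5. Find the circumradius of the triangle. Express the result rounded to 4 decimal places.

16.3295

By the law of cosines, FD² = DE² + EF² − 2·DE·EF·cos E = 162.84, so FD ≈ 12.761.
Area = ½·DE·EF·sin E ≈ 77.218.
Circumradius = FD/(2 sin E) ≈ 16.33.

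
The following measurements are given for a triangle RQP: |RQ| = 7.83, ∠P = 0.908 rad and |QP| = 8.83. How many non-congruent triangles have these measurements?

2

|QP|·sin P = 8.83·sin(0.908 rad) ≈ 6.96.
Since |QP| sin P < |RQ| < |QP| (6.96 < 7.83 < 8.83), two triangles exist.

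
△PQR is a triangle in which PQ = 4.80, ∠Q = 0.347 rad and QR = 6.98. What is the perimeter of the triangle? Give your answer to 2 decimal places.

perimeter ≈ 14.74

By the law of cosines, RP² = PQ² + QR² − 2·PQ·QR·cos Q = 8.7463, so RP ≈ 2.9574.
Semiperimeter s = (6.98+2.9574+4.8)/2 = 7.3687.
Perimeter = 6.98 + 2.9574 + 4.8 = 14.737.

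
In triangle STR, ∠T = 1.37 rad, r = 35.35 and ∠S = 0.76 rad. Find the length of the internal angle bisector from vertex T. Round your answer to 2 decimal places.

t_T ≈ 24.55

The third angle is ∠R = π − ∠S − ∠T = 1.012 rad.
Law of sines: s = r·sin S/sin R ≈ 28.73.
Law of sines: t = r·sin T/sin R ≈ 40.864.
The bisector from T has length 2·r·s·cos(∠T/2)/(r+s) ≈ 24.547.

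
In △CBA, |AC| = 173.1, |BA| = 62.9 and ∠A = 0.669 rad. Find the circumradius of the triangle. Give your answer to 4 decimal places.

By the law of cosines, |CB|² = |BA|² + |AC|² − 2·|BA|·|AC|·cos A = 16838, so |CB| ≈ 129.76.
Area = ½·|BA|·|AC|·sin A ≈ 3376.4.
Circumradius = |CB|/(2 sin A) ≈ 104.61.

R ≈ 104.6122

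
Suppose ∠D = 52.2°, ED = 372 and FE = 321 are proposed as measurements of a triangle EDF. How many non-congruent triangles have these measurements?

ED·sin D = 372·sin(52.2°) ≈ 293.9.
Since ED sin D < FE < ED (293.9 < 321 < 372), two triangles exist.

2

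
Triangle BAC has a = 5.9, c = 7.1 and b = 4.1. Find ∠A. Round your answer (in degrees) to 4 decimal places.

∠A ≈ 56.1734°

By the law of cosines, cos A = (c² + b² − a²) / (2·c·b) ≈ 0.55668, so ∠A ≈ 56.17°.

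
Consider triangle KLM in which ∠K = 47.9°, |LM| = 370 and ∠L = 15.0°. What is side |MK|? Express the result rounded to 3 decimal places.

129.065

The third angle is ∠M = 180° − ∠K − ∠L = 117.10°.
Law of sines: |MK| = |LM|·sin L/sin K ≈ 129.06.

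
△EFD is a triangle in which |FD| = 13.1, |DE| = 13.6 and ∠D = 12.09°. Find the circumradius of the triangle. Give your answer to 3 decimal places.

By the law of cosines, |EF|² = |FD|² + |DE|² − 2·|FD|·|DE|·cos D = 8.1532, so |EF| ≈ 2.8554.
Area = ½·|FD|·|DE|·sin D ≈ 18.658.
Circumradius = |EF|/(2 sin D) ≈ 6.8165.

R ≈ 6.816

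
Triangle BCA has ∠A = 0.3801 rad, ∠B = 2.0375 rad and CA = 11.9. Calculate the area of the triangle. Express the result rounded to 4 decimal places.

area ≈ 19.4842

The third angle is ∠C = π − ∠A − ∠B = 0.7240 rad.
Law of sines: AB = CA·sin C/sin B ≈ 8.8262.
Law of sines: BC = CA·sin A/sin B ≈ 4.9438.
Area = ½·CA·AB·sin A ≈ 19.484.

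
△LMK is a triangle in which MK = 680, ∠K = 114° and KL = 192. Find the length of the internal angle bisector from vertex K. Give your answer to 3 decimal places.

163.092

By the law of cosines, LM² = MK² + KL² − 2·MK·KL·cos K = 6.0547e+05, so LM ≈ 778.12.
The bisector from K has length 2·MK·KL·cos(∠K/2)/(MK+KL) ≈ 163.09.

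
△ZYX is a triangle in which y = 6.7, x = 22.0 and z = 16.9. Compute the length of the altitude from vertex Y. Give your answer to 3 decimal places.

h_Y ≈ 12.425

Semiperimeter s = (16.9 + 6.7 + 22)/2 = 22.8.
Heron's formula: area = √(22.8·5.9·16.1·0.8) ≈ 41.625.
The altitude from Y has length 2·area/y ≈ 12.425.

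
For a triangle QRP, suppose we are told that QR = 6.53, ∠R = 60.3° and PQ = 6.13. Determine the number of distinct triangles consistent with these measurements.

QR·sin R = 6.53·sin(60.3°) ≈ 5.672.
Since QR sin R < PQ < QR (5.672 < 6.13 < 6.53), two triangles exist.

2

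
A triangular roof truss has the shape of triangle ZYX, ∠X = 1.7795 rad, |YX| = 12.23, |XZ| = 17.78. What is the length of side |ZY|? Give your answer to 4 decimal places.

23.5756

By the law of cosines, |ZY|² = |YX|² + |XZ|² − 2·|YX|·|XZ|·cos X = 555.81, so |ZY| ≈ 23.576.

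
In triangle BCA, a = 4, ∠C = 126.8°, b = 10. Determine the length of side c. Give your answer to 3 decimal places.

12.803

By the law of cosines, c² = a² + b² − 2·a·b·cos C = 163.92, so c ≈ 12.803.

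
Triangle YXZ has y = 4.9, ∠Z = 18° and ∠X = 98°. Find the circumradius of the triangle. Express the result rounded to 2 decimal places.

The third angle is ∠Y = 180° − ∠X − ∠Z = 64.00°.
Law of sines: x = y·sin X/sin Y ≈ 5.3987.
Law of sines: z = y·sin Z/sin Y ≈ 1.6847.
Circumradius = y/(2 sin Y) ≈ 2.7259.

2.73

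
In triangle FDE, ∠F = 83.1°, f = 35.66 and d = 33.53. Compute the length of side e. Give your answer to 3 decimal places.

Law of sines: sin D = d·sin F/f ≈ 0.93346.
Since f ≥ d, only the acute value applies: ∠D ≈ 68.98°.
Then ∠E = 180° − ∠F − ∠D ≈ 27.92°.
Law of sines gives e = f·sin E/sin F ≈ 16.819.

16.819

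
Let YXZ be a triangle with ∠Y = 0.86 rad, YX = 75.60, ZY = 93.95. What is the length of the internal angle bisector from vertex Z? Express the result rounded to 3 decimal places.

73.603

By the law of cosines, XZ² = ZY² + YX² − 2·ZY·YX·cos Y = 5273.9, so XZ ≈ 72.622.
Law of cosines again: cos Z = (XZ² + ZY² − YX²)/(2·XZ·ZY) ≈ 0.61449, so ∠Z ≈ 0.909 rad.
The bisector from Z has length 2·XZ·ZY·cos(∠Z/2)/(XZ+ZY) ≈ 73.603.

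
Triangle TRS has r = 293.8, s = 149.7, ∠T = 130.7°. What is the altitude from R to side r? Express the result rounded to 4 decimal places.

113.4927

By the law of cosines, t² = r² + s² − 2·r·s·cos T = 1.6609e+05, so t ≈ 407.54.
Area = ½·r·s·sin T ≈ 16672.
The altitude from R has length 2·area/r ≈ 113.49.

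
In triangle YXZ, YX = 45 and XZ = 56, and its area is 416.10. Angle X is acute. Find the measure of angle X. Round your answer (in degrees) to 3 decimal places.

∠X ≈ 19.283°

From area = ½·YX·XZ·sin X, we get sin X = 2·area/(YX·XZ) ≈ 0.33024.
Taking the acute solution, ∠X ≈ 19.28°.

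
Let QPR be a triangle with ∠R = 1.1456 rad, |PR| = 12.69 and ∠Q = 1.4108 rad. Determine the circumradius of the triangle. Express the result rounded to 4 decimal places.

6.4271

The third angle is ∠P = π − ∠R − ∠Q = 0.5852 rad.
Law of sines: |RQ| = |PR|·sin P/sin Q ≈ 7.1001.
Law of sines: |QP| = |PR|·sin R/sin Q ≈ 11.71.
Circumradius = |PR|/(2 sin Q) ≈ 6.4271.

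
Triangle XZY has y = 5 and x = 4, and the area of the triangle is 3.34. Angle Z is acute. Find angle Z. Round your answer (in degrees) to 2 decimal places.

From area = ½·y·x·sin Z, we get sin Z = 2·area/(y·x) ≈ 0.33400.
Taking the acute solution, ∠Z ≈ 19.51°.

∠Z ≈ 19.51°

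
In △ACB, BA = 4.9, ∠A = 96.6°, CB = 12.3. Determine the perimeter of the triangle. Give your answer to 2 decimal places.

27.93

Law of sines: sin C = BA·sin A/CB ≈ 0.39573.
Since CB ≥ BA, only the acute value applies: ∠C ≈ 23.31°.
Then ∠B = 180° − ∠A − ∠C ≈ 60.09°.
Law of sines gives AC = CB·sin B/sin A ≈ 10.733.
Semiperimeter s = (12.3+4.9+10.733)/2 = 13.966.
Perimeter = 12.3 + 4.9 + 10.733 = 27.933.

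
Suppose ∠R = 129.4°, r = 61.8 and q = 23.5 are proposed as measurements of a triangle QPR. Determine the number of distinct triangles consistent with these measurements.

1

q·sin R = 23.5·sin(129.4°) ≈ 18.16.
Since ∠R is not acute, a triangle exists only if r > q; here r > q, so there is exactly one triangle.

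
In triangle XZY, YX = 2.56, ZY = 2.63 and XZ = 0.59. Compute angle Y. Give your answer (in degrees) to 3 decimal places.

By the law of cosines, cos Y = (ZY² + YX² − XZ²) / (2·ZY·YX) ≈ 0.97451, so ∠Y ≈ 12.96°.

∠Y ≈ 12.964°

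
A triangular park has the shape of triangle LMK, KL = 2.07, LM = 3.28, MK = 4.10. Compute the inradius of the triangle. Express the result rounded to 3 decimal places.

r ≈ 0.712

Semiperimeter s = (4.1 + 2.07 + 3.28)/2 = 4.725.
Heron's formula: area = √(4.725·0.625·2.655·1.445) ≈ 3.3659.
Inradius = area/s = 3.3659/4.725 ≈ 0.71237.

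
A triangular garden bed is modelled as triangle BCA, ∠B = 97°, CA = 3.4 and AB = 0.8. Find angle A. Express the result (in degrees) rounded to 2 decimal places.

Law of sines: sin C = AB·sin B/CA ≈ 0.23354.
Since CA ≥ AB, only the acute value applies: ∠C ≈ 13.51°.
Then ∠A = 180° − ∠B − ∠C ≈ 69.49°.

∠A ≈ 69.49°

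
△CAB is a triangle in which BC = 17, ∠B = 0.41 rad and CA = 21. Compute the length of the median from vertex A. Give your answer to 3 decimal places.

Law of sines: sin A = BC·sin B/CA ≈ 0.32268.
Since CA ≥ BC, only the acute value applies: ∠A ≈ 0.329 rad.
Then ∠C = π − ∠B − ∠A ≈ 2.403 rad.
Law of sines gives AB = CA·sin C/sin B ≈ 35.468.
Median from A: ½√(2·CA² + 2·AB² − BC²) ≈ 27.879.

27.879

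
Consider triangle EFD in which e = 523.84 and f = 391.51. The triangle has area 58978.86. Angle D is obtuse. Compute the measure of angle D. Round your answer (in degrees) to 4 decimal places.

From area = ½·e·f·sin D, we get sin D = 2·area/(e·f) ≈ 0.57515.
Taking the obtuse solution, ∠D ≈ 144.89°.

∠D ≈ 144.8895°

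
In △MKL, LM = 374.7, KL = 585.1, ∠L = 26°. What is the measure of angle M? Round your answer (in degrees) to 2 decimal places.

∠M ≈ 120.52°

By the law of cosines, MK² = KL² + LM² − 2·KL·LM·cos L = 88644, so MK ≈ 297.73.
Law of cosines again: cos M = (LM² + MK² − KL²)/(2·LM·MK) ≈ -0.50779, so ∠M ≈ 120.52°.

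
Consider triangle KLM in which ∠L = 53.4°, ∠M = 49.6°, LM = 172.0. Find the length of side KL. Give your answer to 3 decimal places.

The third angle is ∠K = 180° − ∠L − ∠M = 77.00°.
Law of sines: KL = LM·sin M/sin K ≈ 134.43.

134.430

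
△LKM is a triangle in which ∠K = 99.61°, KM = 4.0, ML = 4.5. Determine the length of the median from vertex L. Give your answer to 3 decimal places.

Law of sines: sin L = KM·sin K/ML ≈ 0.87642.
Since ML ≥ KM, only the acute value applies: ∠L ≈ 61.21°.
Then ∠M = 180° − ∠K − ∠L ≈ 19.18°.
Law of sines gives LK = ML·sin M/sin K ≈ 1.4992.
Median from L: ½√(2·ML² + 2·LK² − KM²) ≈ 2.6924.

m_L ≈ 2.692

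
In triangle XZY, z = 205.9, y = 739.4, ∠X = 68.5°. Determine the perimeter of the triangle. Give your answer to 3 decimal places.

By the law of cosines, x² = z² + y² − 2·z·y·cos X = 4.7751e+05, so x ≈ 691.02.
Semiperimeter s = (691.02+205.9+739.4)/2 = 818.16.
Perimeter = 691.02 + 205.9 + 739.4 = 1636.3.

1636.323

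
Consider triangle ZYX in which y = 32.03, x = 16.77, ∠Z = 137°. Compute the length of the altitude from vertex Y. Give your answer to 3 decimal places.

By the law of cosines, z² = y² + x² − 2·y·x·cos Z = 2092.8, so z ≈ 45.748.
Area = ½·y·x·sin Z ≈ 183.17.
The altitude from Y has length 2·area/y ≈ 11.437.

h_Y ≈ 11.437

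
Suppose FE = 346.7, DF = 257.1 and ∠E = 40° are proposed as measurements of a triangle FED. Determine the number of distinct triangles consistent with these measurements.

2

FE·sin E = 346.7·sin(40°) ≈ 222.9.
Since FE sin E < DF < FE (222.9 < 257.1 < 346.7), two triangles exist.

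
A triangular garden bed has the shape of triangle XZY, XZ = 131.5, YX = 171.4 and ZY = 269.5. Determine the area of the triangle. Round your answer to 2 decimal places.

Semiperimeter s = (269.5 + 171.4 + 131.5)/2 = 286.2.
Heron's formula: area = √(286.2·16.7·114.8·154.7) ≈ 9213.2.

9213.17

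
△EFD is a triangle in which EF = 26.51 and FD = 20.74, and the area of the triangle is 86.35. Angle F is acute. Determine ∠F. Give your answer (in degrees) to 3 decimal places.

18.307

From area = ½·EF·FD·sin F, we get sin F = 2·area/(EF·FD) ≈ 0.31410.
Taking the acute solution, ∠F ≈ 18.31°.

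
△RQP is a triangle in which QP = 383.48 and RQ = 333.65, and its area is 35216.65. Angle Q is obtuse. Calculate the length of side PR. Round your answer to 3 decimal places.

687.032

From area = ½·RQ·QP·sin Q, we get sin Q = 2·area/(RQ·QP) ≈ 0.55048.
Taking the obtuse solution, ∠Q ≈ 146.60°.
Law of cosines then gives PR ≈ 687.03.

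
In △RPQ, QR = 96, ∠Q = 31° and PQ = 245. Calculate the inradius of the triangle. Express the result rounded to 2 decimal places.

By the law of cosines, RP² = PQ² + QR² − 2·PQ·QR·cos Q = 28920, so RP ≈ 170.06.
Area = ½·PQ·QR·sin Q ≈ 6056.8.
Semiperimeter s = (245+96+170.06)/2 = 255.53.
Inradius = area/s = 6056.8/255.53 ≈ 23.703.

r ≈ 23.70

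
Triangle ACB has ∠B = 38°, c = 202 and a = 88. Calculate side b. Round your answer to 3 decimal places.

By the law of cosines, b² = a² + c² − 2·a·c·cos B = 20533, so b ≈ 143.29.

143.292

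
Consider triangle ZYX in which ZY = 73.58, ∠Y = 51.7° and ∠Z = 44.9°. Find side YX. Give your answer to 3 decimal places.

The third angle is ∠X = 180° − ∠Z − ∠Y = 83.40°.
Law of sines: YX = ZY·sin Z/sin X ≈ 52.285.

52.285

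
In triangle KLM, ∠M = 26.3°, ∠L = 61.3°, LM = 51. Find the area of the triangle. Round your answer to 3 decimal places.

The third angle is ∠K = 180° − ∠L − ∠M = 92.40°.
Law of sines: MK = LM·sin L/sin K ≈ 44.774.
Law of sines: KL = LM·sin M/sin K ≈ 22.616.
Area = ½·LM·MK·sin M ≈ 505.87.

area ≈ 505.868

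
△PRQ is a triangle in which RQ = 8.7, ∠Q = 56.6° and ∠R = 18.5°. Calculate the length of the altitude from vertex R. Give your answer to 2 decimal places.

The third angle is ∠P = 180° − ∠R − ∠Q = 104.90°.
Law of sines: QP = RQ·sin R/sin P ≈ 2.8566.
Law of sines: PR = RQ·sin Q/sin P ≈ 7.5159.
Area = ½·RQ·QP·sin Q ≈ 10.374.
The altitude from R has length 2·area/QP ≈ 7.2632.

h_R ≈ 7.26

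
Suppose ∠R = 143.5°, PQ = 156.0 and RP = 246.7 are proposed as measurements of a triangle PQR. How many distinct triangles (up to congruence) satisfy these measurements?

RP·sin R = 246.7·sin(143.5°) ≈ 146.7.
Since ∠R is not acute, a triangle exists only if PQ > RP; here PQ ≤ RP, so there is no triangle.

0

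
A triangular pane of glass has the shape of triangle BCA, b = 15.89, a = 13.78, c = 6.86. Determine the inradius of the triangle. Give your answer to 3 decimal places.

2.579

Semiperimeter s = (15.89 + 6.86 + 13.78)/2 = 18.265.
Heron's formula: area = √(18.265·2.375·11.405·4.485) ≈ 47.105.
Inradius = area/s = 47.105/18.265 ≈ 2.579.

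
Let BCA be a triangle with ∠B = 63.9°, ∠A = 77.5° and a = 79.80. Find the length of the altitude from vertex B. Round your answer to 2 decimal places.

The third angle is ∠C = 180° − ∠A − ∠B = 38.60°.
Law of sines: b = a·sin B/sin A ≈ 73.403.
Law of sines: c = a·sin C/sin A ≈ 50.994.
Area = ½·a·b·sin C ≈ 1827.2.
The altitude from B has length 2·area/b ≈ 49.786.

49.79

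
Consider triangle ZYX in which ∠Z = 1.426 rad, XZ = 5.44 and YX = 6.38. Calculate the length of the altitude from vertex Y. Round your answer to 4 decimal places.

h_Y ≈ 4.1654

Law of sines: sin Y = XZ·sin Z/YX ≈ 0.84374.
Since YX ≥ XZ, only the acute value applies: ∠Y ≈ 1.004 rad.
Then ∠X = π − ∠Z − ∠Y ≈ 0.711 rad.
Law of sines gives ZY = YX·sin X/sin Z ≈ 4.2094.
Area = ½·YX·XZ·sin X ≈ 11.33.
The altitude from Y has length 2·area/XZ ≈ 4.1654.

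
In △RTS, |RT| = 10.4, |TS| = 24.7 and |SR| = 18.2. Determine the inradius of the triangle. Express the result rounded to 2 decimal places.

Semiperimeter s = (24.7 + 18.2 + 10.4)/2 = 26.65.
Heron's formula: area = √(26.65·1.95·8.45·16.25) ≈ 84.474.
Inradius = area/s = 84.474/26.65 ≈ 3.1697.

3.17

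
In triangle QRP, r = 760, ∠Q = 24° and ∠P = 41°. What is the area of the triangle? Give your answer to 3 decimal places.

area ≈ 85031.080

The third angle is ∠R = 180° − ∠P − ∠Q = 115.00°.
Law of sines: q = r·sin Q/sin R ≈ 341.08.
Law of sines: p = r·sin P/sin R ≈ 550.15.
Area = ½·r·q·sin P ≈ 85031.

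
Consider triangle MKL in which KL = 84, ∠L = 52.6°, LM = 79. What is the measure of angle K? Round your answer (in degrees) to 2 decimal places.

60.15

By the law of cosines, MK² = KL² + LM² − 2·KL·LM·cos L = 5235.9, so MK ≈ 72.36.
Law of cosines again: cos K = (MK² + KL² − LM²)/(2·MK·KL) ≈ 0.49775, so ∠K ≈ 60.15°.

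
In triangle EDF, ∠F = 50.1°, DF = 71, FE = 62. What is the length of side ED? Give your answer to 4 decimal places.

By the law of cosines, ED² = DF² + FE² − 2·DF·FE·cos F = 3237.7, so ED ≈ 56.901.

56.9006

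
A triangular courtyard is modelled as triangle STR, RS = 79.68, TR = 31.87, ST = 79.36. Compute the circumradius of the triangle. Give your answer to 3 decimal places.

By the law of cosines, cos S = (RS² + ST² − TR²) / (2·RS·ST) ≈ 0.91970, so ∠S ≈ 23.12°.
Circumradius = TR/(2 sin S) ≈ 40.585.

40.585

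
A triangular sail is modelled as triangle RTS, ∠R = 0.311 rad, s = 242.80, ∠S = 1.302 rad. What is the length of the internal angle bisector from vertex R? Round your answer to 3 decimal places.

The third angle is ∠T = π − ∠S − ∠R = 1.529 rad.
Law of sines: r = s·sin R/sin S ≈ 77.067.
Law of sines: t = s·sin T/sin S ≈ 251.62.
The bisector from R has length 2·t·s·cos(∠R/2)/(t+s) ≈ 244.15.

244.149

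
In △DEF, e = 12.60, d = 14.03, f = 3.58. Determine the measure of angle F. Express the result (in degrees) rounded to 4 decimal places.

14.1793

By the law of cosines, cos F = (d² + e² − f²) / (2·d·e) ≈ 0.96953, so ∠F ≈ 14.18°.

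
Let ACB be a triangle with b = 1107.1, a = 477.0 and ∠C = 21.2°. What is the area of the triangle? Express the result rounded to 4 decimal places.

95484.5629

Area = ½·b·a·sin C ≈ 95485.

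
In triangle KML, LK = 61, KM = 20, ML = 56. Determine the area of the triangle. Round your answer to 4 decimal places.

558.0869

Semiperimeter s = (56 + 61 + 20)/2 = 68.5.
Heron's formula: area = √(68.5·12.5·7.5·48.5) ≈ 558.09.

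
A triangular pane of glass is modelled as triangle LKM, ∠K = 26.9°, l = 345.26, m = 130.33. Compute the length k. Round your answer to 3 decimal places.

236.501

By the law of cosines, k² = m² + l² − 2·m·l·cos K = 55933, so k ≈ 236.5.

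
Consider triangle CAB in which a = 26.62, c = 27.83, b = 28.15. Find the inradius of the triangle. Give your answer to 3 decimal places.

r ≈ 7.935

Semiperimeter s = (27.83 + 26.62 + 28.15)/2 = 41.3.
Heron's formula: area = √(41.3·13.47·14.68·13.15) ≈ 327.71.
Inradius = area/s = 327.71/41.3 ≈ 7.9348.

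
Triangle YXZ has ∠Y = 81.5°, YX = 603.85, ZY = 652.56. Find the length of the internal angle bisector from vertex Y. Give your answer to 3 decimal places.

t_Y ≈ 475.191

By the law of cosines, XZ² = ZY² + YX² − 2·ZY·YX·cos Y = 6.7398e+05, so XZ ≈ 820.96.
The bisector from Y has length 2·ZY·YX·cos(∠Y/2)/(ZY+YX) ≈ 475.19.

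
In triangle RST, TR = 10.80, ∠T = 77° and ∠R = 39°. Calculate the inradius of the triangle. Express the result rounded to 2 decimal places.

The third angle is ∠S = 180° − ∠T − ∠R = 64.00°.
Law of sines: ST = TR·sin R/sin S ≈ 7.562.
Law of sines: RS = TR·sin T/sin S ≈ 11.708.
Area = ½·TR·ST·sin T ≈ 39.788.
Semiperimeter s = (7.562+10.8+11.708)/2 = 15.035.
Inradius = area/s = 39.788/15.035 ≈ 2.6464.

2.65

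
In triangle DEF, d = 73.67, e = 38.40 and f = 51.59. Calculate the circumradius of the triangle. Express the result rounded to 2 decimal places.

By the law of cosines, cos D = (e² + f² − d²) / (2·e·f) ≈ -0.32588, so ∠D ≈ 109.02°.
Circumradius = d/(2 sin D) ≈ 38.962.

R ≈ 38.96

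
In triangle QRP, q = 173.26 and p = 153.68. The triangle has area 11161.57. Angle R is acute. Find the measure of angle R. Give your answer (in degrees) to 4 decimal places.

56.9692

From area = ½·p·q·sin R, we get sin R = 2·area/(p·q) ≈ 0.83838.
Taking the acute solution, ∠R ≈ 56.97°.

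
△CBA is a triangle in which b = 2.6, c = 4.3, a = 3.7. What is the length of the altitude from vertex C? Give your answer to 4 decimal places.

2.2256

Semiperimeter s = (4.3 + 2.6 + 3.7)/2 = 5.3.
Heron's formula: area = √(5.3·1·2.7·1.6) ≈ 4.785.
The altitude from C has length 2·area/c ≈ 2.2256.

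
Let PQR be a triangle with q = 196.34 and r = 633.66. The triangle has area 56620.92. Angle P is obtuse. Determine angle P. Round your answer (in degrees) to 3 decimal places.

114.466

From area = ½·q·r·sin P, we get sin P = 2·area/(q·r) ≈ 0.91021.
Taking the obtuse solution, ∠P ≈ 114.47°.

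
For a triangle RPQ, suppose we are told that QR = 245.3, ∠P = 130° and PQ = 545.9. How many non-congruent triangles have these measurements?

PQ·sin P = 545.9·sin(130°) ≈ 418.2.
Since ∠P is not acute, a triangle exists only if QR > PQ; here QR ≤ PQ, so there is no triangle.

0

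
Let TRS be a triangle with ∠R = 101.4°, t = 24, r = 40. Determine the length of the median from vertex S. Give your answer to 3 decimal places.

Law of sines: sin T = t·sin R/r ≈ 0.58816.
Since r ≥ t, only the acute value applies: ∠T ≈ 36.03°.
Then ∠S = 180° − ∠R − ∠T ≈ 42.57°.
Law of sines gives s = r·sin S/sin R ≈ 27.606.
Median from S: ½√(2·t² + 2·r² − s²) ≈ 29.958.

m_S ≈ 29.958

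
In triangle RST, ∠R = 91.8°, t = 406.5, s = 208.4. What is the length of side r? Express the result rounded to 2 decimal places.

462.60

By the law of cosines, r² = s² + t² − 2·s·t·cos R = 2.1399e+05, so r ≈ 462.6.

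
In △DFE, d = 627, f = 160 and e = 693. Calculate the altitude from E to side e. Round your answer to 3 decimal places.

137.789

Semiperimeter s = (627 + 160 + 693)/2 = 740.
Heron's formula: area = √(740·113·580·47) ≈ 47744.
The altitude from E has length 2·area/e ≈ 137.79.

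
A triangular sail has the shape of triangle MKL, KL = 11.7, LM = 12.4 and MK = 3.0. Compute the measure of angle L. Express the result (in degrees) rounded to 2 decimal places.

∠L ≈ 13.91°

By the law of cosines, cos L = (KL² + LM² − MK²) / (2·KL·LM) ≈ 0.97067, so ∠L ≈ 13.91°.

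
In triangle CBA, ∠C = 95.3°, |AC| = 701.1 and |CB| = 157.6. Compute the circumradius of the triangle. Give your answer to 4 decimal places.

R ≈ 367.9032

By the law of cosines, |BA|² = |AC|² + |CB|² − 2·|AC|·|CB|·cos C = 5.3679e+05, so |BA| ≈ 732.66.
Area = ½·|AC|·|CB|·sin C ≈ 55010.
Circumradius = |BA|/(2 sin C) ≈ 367.9.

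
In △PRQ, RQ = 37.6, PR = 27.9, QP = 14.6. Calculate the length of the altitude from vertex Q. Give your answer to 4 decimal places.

Semiperimeter s = (37.6 + 14.6 + 27.9)/2 = 40.05.
Heron's formula: area = √(40.05·2.45·25.45·12.15) ≈ 174.19.
The altitude from Q has length 2·area/PR ≈ 12.487.

12.4865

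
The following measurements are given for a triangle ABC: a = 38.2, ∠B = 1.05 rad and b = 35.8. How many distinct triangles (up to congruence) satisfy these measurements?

2

a·sin B = 38.2·sin(1.05 rad) ≈ 33.14.
Since a sin B < b < a (33.14 < 35.8 < 38.2), two triangles exist.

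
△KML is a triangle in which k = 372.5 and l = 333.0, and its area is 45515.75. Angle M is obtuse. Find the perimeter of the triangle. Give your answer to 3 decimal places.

1352.158

From area = ½·l·k·sin M, we get sin M = 2·area/(l·k) ≈ 0.73387.
Taking the obtuse solution, ∠M ≈ 132.79°.
Law of cosines then gives m ≈ 646.66.
Perimeter = 372.5 + 646.66 + 333 = 1352.2.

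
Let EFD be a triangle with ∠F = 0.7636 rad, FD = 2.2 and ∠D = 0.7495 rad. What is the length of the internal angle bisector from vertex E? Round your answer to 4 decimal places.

1.0382

The third angle is ∠E = π − ∠F − ∠D = 1.6285 rad.
Law of sines: DE = FD·sin F/sin E ≈ 1.5239.
Law of sines: EF = FD·sin D/sin E ≈ 1.5013.
The bisector from E has length 2·DE·EF·cos(∠E/2)/(DE+EF) ≈ 1.0382.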